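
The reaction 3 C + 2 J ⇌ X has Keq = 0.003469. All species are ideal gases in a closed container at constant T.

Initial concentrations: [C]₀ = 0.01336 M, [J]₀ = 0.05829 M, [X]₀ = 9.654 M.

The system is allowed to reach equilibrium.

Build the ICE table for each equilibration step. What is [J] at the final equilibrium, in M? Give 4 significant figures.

[J]_eq = 3.703 M

Q₀ = 1.1915e+09 vs Keq = 0.003469 ⇒ Q>K, reverse
Step 1:
                    C           J           X
  Initial     0.01336     0.05829       9.654
  Change        5.467       3.645      -1.822
  Equil         5.481       3.703       7.832
  solve Keq expr → x = -1.822; check Q = 0.003469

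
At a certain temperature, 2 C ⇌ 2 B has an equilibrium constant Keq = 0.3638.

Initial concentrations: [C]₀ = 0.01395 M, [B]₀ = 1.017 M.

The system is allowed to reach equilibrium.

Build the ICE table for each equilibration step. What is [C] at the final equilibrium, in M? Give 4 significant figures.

Q₀ = 5315 vs Keq = 0.3638 ⇒ Q>K, reverse
Step 1:
                   C          B
  init       0.01395      1.017
  Δ           0.6291    -0.6291
  eq          0.6431     0.3879
  solve Keq expr → x = -0.3146; check Q = 0.3638

[C]_eq = 0.6431 M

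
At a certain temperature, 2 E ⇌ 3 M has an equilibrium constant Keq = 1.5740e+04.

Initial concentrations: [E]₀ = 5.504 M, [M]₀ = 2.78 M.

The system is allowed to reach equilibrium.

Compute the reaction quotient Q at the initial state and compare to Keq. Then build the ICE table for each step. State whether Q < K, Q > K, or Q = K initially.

Q₀ = 0.7092 vs Keq = 1.5740e+04 ⇒ Q<K, forward
Step 1:
                  E         M
  I           5.504      2.78
  C          -5.228     7.842
  E          0.2759     10.62
  solve Keq expr → x = 2.614; check Q = 1.5740e+04

Q₀ = 0.7092; Q < K (proceeds forward)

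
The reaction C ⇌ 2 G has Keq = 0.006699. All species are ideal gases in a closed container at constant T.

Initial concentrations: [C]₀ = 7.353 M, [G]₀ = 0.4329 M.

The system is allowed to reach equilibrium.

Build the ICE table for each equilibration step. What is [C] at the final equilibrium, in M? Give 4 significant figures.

Q₀ = 0.02549 vs Keq = 0.006699 ⇒ Q>K, reverse
Step 1:
                    C           G
  Initial       7.353      0.4329
  Change       0.1047     -0.2094
  Equil         7.458      0.2235
  solve Keq expr → x = -0.1047; check Q = 0.006699

[C]_eq = 7.458 M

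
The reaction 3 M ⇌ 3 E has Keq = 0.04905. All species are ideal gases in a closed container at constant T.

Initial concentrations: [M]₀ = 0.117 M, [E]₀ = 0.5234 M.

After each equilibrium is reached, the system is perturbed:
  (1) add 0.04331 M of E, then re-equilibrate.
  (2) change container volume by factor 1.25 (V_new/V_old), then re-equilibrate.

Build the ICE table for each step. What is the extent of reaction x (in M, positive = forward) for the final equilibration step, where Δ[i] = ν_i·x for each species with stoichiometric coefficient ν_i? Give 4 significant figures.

x = 0 M

Q₀ = 89.52 vs Keq = 0.04905 ⇒ Q>K, reverse
Step 1:
                    M           E
  Initial       0.117      0.5234
  Change       0.3518     -0.3518
  Equil        0.4688      0.1716
  solve Keq expr → x = -0.1173; check Q = 0.04905
Then add 0.04331 M of E.
Step 2:
                    M           E
  Initial      0.4688      0.2149
  Change       0.0317     -0.0317
  Equil        0.5005      0.1832
  solve Keq expr → x = -0.01057; check Q = 0.04905
Then change container volume by factor 1.25 (V_new/V_old).
Step 3:
                    M           E
  Initial      0.4004      0.1466
  Change            0           0
  Equil        0.4004      0.1466
  solve Keq expr → x = 0; check Q = 0.04905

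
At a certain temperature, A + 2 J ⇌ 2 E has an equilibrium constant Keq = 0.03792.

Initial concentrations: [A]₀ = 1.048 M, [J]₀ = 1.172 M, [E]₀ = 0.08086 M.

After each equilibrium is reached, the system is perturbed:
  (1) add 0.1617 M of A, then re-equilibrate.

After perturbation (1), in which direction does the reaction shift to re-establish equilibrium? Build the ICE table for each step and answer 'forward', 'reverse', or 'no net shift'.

Q₀ = 0.004542 vs Keq = 0.03792 ⇒ Q<K, forward
Step 1:
                    A           J           E
  Initial       1.048       1.172     0.08086
  Change     -0.06111     -0.1222      0.1222
  Equil        0.9869        1.05      0.2031
  solve Keq expr → x = 0.06111; check Q = 0.03792
Then add 0.1617 M of A.
Step 2:
                    A           J           E
  Initial       1.149        1.05      0.2031
  Change    -0.006373    -0.01275     0.01275
  Equil         1.142       1.037      0.2158
  solve Keq expr → x = 0.006373; check Q = 0.03792

Direction: forward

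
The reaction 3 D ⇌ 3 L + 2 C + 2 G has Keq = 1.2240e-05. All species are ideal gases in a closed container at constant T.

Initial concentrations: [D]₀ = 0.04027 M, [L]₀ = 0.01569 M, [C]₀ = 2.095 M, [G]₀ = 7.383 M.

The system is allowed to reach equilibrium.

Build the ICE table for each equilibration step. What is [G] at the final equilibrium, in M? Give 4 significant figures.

[G]_eq = 7.373 M

Q₀ = 14.15 vs Keq = 1.2240e-05 ⇒ Q>K, reverse
Step 1:
                  D         L         C         G
  init      0.04027   0.01569     2.095     7.383
  Δ         0.01548  -0.01548  -0.01032  -0.01032
  eq        0.05575 2.0785e-04     2.085     7.373
  solve Keq expr → x = -0.005161; check Q = 1.2240e-05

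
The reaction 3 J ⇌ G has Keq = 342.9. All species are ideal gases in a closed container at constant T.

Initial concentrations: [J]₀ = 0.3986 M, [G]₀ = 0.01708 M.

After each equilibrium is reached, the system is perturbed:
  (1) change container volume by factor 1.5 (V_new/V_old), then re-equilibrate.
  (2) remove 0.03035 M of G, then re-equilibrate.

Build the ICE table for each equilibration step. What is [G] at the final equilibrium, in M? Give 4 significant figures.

Q₀ = 0.2697 vs Keq = 342.9 ⇒ Q<K, forward
Step 1:
                  J         G
  I          0.3986   0.01708
  C          -0.327     0.109
  E         0.07164    0.1261
  solve Keq expr → x = 0.109; check Q = 342.9
Then change container volume by factor 1.5 (V_new/V_old).
Step 2:
                  J         G
  I         0.04776   0.08404
  C         0.01367 -0.004557
  E         0.06143   0.07949
  solve Keq expr → x = -0.004557; check Q = 342.9
Then remove 0.03035 M of G.
Step 3:
                  J         G
  I         0.06143   0.04914
  C       -0.008152  0.002717
  E         0.05328   0.05186
  solve Keq expr → x = 0.002717; check Q = 342.9

[G]_eq = 0.05186 M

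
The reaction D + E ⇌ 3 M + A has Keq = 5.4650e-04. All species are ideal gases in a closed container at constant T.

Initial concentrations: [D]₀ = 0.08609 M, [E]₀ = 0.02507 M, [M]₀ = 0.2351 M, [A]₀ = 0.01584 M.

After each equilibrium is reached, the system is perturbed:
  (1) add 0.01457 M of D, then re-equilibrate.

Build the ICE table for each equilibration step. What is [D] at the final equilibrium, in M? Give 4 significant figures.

[D]_eq = 0.1161 M

Q₀ = 0.09537 vs Keq = 5.4650e-04 ⇒ Q>K, reverse
Step 1:
                    D           E           M           A
  I           0.08609     0.02507      0.2351     0.01584
  C            0.0155      0.0155    -0.04651     -0.0155
  E            0.1016     0.04057      0.1886  3.3587e-04
  solve Keq expr → x = -0.0155; check Q = 5.4650e-04
Then add 0.01457 M of D.
Step 2:
                    D           E           M           A
  I            0.1162     0.04057      0.1886  3.3587e-04
  C       -4.6718e-05 -4.6718e-05  1.4015e-04  4.6718e-05
  E            0.1161     0.04053      0.1887  3.8259e-04
  solve Keq expr → x = 4.6718e-05; check Q = 5.4650e-04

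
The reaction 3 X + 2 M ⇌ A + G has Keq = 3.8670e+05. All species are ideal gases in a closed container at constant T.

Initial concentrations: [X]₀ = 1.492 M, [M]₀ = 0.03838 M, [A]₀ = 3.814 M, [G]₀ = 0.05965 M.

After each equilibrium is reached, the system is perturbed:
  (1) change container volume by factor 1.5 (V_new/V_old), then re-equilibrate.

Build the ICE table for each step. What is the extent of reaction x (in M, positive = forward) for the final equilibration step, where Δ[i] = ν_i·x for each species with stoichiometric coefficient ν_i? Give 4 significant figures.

x = -1.4258e-04 M

Q₀ = 46.5 vs Keq = 3.8670e+05 ⇒ Q<K, forward
Step 1:
                    X           M           A           G
  init          1.492     0.03838       3.814     0.05965
  Δ           -0.0568    -0.03787     0.01893     0.01893
  eq            1.435  5.1330e-04       3.833     0.07858
  solve Keq expr → x = 0.01893; check Q = 3.8670e+05
Then change container volume by factor 1.5 (V_new/V_old).
Step 2:
                    X           M           A           G
  init         0.9568  3.4220e-04       2.555     0.05239
  Δ        4.2775e-04  2.8517e-04 -1.4258e-04 -1.4258e-04
  eq           0.9572  6.2737e-04       2.555     0.05225
  solve Keq expr → x = -1.4258e-04; check Q = 3.8670e+05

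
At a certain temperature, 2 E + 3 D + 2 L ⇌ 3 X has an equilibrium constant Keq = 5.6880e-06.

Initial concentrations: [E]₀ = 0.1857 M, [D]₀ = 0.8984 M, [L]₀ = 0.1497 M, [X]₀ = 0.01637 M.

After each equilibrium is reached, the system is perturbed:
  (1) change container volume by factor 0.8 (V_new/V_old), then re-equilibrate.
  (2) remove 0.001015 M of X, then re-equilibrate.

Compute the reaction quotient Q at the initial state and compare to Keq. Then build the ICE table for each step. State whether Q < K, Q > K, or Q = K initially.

Q₀ = 0.007828; Q > K (proceeds reverse)

Q₀ = 0.007828 vs Keq = 5.6880e-06 ⇒ Q>K, reverse
Step 1:
                    E           D           L           X
  Initial      0.1857      0.8984      0.1497     0.01637
  Change     0.009836     0.01475    0.009836    -0.01475
  Equil        0.1955      0.9132      0.1595    0.001615
  solve Keq expr → x = -0.004918; check Q = 5.6880e-06
Then change container volume by factor 0.8 (V_new/V_old).
Step 2:
                    E           D           L           X
  Initial      0.2444       1.141      0.1994    0.002019
  Change  -4.6029e-04 -6.9044e-04 -4.6029e-04  6.9044e-04
  Equil         0.244       1.141       0.199     0.00271
  solve Keq expr → x = 2.3015e-04; check Q = 5.6880e-06
Then remove 0.001015 M of X.
Step 3:
                    E           D           L           X
  Initial       0.244       1.141       0.199    0.001695
  Change  -6.6775e-04   -0.001002 -6.6775e-04    0.001002
  Equil        0.2433        1.14      0.1983    0.002696
  solve Keq expr → x = 3.3388e-04; check Q = 5.6880e-06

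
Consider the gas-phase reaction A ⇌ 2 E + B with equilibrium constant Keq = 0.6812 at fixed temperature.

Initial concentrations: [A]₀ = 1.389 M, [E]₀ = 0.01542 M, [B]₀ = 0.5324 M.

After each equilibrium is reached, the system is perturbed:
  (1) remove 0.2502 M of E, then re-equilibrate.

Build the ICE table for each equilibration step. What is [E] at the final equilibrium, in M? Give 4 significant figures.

[E]_eq = 0.7657 M

Q₀ = 9.1139e-05 vs Keq = 0.6812 ⇒ Q<K, forward
Step 1:
                    A           E           B
  I             1.389     0.01542      0.5324
  C            -0.412       0.824       0.412
  E             0.977      0.8395      0.9444
  solve Keq expr → x = 0.412; check Q = 0.6812
Then remove 0.2502 M of E.
Step 2:
                    A           E           B
  I             0.977      0.5893      0.9444
  C          -0.08822      0.1764     0.08822
  E            0.8888      0.7657       1.033
  solve Keq expr → x = 0.08822; check Q = 0.6812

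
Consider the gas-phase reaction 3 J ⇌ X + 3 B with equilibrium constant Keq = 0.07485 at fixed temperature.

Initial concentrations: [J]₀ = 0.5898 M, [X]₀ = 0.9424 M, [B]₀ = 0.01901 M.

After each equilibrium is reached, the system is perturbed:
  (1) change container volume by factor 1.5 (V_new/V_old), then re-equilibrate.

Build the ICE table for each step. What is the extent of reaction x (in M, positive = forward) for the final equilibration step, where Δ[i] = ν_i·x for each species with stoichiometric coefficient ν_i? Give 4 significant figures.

Q₀ = 3.1555e-05 vs Keq = 0.07485 ⇒ Q<K, forward
Step 1:
                   J          X          B
  Initial     0.5898     0.9424    0.01901
  Change     -0.1617    0.05388     0.1617
  Equil       0.4281     0.9963     0.1807
  solve Keq expr → x = 0.05388; check Q = 0.07485
Then change container volume by factor 1.5 (V_new/V_old).
Step 2:
                   J          X          B
  Initial     0.2854     0.6642     0.1204
  Change    -0.01158    0.00386    0.01158
  Equil       0.2739      0.668      0.132
  solve Keq expr → x = 0.00386; check Q = 0.07485

x = 0.00386 M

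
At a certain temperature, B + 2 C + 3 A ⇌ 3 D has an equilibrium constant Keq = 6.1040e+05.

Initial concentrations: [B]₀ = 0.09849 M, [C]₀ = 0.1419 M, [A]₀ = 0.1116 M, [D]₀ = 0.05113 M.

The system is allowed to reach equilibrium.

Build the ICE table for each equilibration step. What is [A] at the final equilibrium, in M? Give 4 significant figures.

Q₀ = 48.49 vs Keq = 6.1040e+05 ⇒ Q<K, forward
Step 1:
                   B          C          A          D
  Initial    0.09849     0.1419     0.1116    0.05113
  Change    -0.03001   -0.06002   -0.09003    0.09003
  Equil      0.06848    0.08188    0.02157     0.1412
  solve Keq expr → x = 0.03001; check Q = 6.1040e+05

[A]_eq = 0.02157 M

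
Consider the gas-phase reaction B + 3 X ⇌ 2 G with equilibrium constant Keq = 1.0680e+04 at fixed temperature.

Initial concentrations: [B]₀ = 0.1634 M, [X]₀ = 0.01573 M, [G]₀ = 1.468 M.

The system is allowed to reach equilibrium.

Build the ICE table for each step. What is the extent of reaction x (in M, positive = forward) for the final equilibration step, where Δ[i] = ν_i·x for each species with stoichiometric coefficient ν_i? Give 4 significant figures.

Q₀ = 3.3885e+06 vs Keq = 1.0680e+04 ⇒ Q>K, reverse
Step 1:
                  B         X         G
  init       0.1634   0.01573     1.468
  Δ         0.02783   0.08349  -0.05566
  eq         0.1912   0.09922     1.412
  solve Keq expr → x = -0.02783; check Q = 1.0680e+04

x = -0.02783 M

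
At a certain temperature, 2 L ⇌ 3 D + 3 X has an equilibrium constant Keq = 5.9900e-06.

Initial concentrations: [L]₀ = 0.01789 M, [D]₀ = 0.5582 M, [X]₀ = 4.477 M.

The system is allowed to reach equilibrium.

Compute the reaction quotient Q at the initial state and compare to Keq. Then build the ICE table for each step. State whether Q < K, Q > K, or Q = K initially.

Q₀ = 4.8765e+04; Q > K (proceeds reverse)

Q₀ = 4.8765e+04 vs Keq = 5.9900e-06 ⇒ Q>K, reverse
Step 1:
                  L         D         X
  I         0.01789    0.5582     4.477
  C          0.3705   -0.5557   -0.5557
  E          0.3884  0.002465     3.921
  solve Keq expr → x = -0.1852; check Q = 5.9900e-06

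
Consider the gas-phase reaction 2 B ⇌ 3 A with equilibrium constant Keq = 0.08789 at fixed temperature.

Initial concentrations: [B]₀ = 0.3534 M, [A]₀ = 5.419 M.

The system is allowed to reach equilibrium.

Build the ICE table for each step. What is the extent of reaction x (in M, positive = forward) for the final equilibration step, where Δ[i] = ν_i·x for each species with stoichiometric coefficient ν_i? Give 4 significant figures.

x = -1.477 M

Q₀ = 1274 vs Keq = 0.08789 ⇒ Q>K, reverse
Step 1:
                  B         A
  Initial    0.3534     5.419
  Change      2.955    -4.432
  Equil       3.308    0.9871
  solve Keq expr → x = -1.477; check Q = 0.08789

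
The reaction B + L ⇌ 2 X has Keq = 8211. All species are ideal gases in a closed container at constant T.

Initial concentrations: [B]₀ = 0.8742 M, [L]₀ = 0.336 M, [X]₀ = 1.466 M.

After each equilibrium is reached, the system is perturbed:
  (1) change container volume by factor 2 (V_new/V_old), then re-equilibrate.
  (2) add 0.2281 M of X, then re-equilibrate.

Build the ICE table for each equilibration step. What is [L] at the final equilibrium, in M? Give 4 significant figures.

Q₀ = 7.317 vs Keq = 8211 ⇒ Q<K, forward
Step 1:
                   B          L          X
  Initial     0.8742      0.336      1.466
  Change      -0.335     -0.335     0.6699
  Equil       0.5392    0.00103      2.136
  solve Keq expr → x = 0.335; check Q = 8211
Then change container volume by factor 2 (V_new/V_old).
Step 2:
                   B          L          X
  Initial     0.2696 5.1520e-04      1.068
  Change           0          0          0
  Equil       0.2696 5.1520e-04      1.068
  solve Keq expr → x = 0; check Q = 8211
Then add 0.2281 M of X.
Step 3:
                   B          L          X
  Initial     0.2696 5.1520e-04      1.296
  Change  2.4233e-04 2.4233e-04 -4.8466e-04
  Equil       0.2699 7.5753e-04      1.296
  solve Keq expr → x = -2.4233e-04; check Q = 8211

[L]_eq = 7.5753e-04 M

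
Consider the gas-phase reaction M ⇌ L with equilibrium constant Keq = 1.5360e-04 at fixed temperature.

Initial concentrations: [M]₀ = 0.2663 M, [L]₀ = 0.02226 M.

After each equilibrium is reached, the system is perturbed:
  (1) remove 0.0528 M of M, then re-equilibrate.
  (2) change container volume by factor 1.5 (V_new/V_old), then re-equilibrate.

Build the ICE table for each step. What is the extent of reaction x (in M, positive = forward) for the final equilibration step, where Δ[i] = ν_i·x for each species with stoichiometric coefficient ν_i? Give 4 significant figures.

Q₀ = 0.08359 vs Keq = 1.5360e-04 ⇒ Q>K, reverse
Step 1:
                   M          L
  init        0.2663    0.02226
  Δ          0.02222   -0.02222
  eq          0.2885 4.4316e-05
  solve Keq expr → x = -0.02222; check Q = 1.5360e-04
Then remove 0.0528 M of M.
Step 2:
                   M          L
  init        0.2357 4.4316e-05
  Δ       8.1088e-06 -8.1088e-06
  eq          0.2357 3.6207e-05
  solve Keq expr → x = -8.1088e-06; check Q = 1.5360e-04
Then change container volume by factor 1.5 (V_new/V_old).
Step 3:
                   M          L
  init        0.1571 2.4138e-05
  Δ                0          0
  eq          0.1571 2.4138e-05
  solve Keq expr → x = 0; check Q = 1.5360e-04

x = 0 M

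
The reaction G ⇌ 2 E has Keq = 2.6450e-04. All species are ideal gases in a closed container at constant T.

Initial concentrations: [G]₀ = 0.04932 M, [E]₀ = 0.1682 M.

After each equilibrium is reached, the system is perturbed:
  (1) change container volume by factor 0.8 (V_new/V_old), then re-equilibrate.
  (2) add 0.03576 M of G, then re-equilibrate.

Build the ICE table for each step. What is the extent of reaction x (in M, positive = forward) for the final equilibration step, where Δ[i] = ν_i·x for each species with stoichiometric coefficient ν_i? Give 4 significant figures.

Q₀ = 0.5736 vs Keq = 2.6450e-04 ⇒ Q>K, reverse
Step 1:
                  G         E
  init      0.04932    0.1682
  Δ         0.08116   -0.1623
  eq         0.1305  0.005875
  solve Keq expr → x = -0.08116; check Q = 2.6450e-04
Then change container volume by factor 0.8 (V_new/V_old).
Step 2:
                  G         E
  init       0.1631  0.007343
  Δ       3.8377e-04 -7.6754e-04
  eq         0.1635  0.006576
  solve Keq expr → x = -3.8377e-04; check Q = 2.6450e-04
Then add 0.03576 M of G.
Step 3:
                  G         E
  init       0.1992  0.006576
  Δ       -3.3874e-04 6.7747e-04
  eq         0.1989  0.007253
  solve Keq expr → x = 3.3874e-04; check Q = 2.6450e-04

x = 3.3874e-04 M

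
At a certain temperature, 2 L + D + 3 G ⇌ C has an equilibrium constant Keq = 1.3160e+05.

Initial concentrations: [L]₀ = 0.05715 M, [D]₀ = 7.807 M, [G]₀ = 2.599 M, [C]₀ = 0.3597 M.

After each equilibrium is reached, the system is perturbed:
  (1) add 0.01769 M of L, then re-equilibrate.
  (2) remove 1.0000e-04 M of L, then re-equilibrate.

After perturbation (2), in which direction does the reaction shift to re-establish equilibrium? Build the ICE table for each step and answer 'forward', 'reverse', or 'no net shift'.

Direction: reverse

Q₀ = 0.8035 vs Keq = 1.3160e+05 ⇒ Q<K, forward
Step 1:
                   L          D          G          C
  init       0.05715      7.807      2.599     0.3597
  Δ           -0.057    -0.0285   -0.08549     0.0285
  eq      1.5454e-04      7.779      2.514     0.3882
  solve Keq expr → x = 0.0285; check Q = 1.3160e+05
Then add 0.01769 M of L.
Step 2:
                   L          D          G          C
  init       0.01784      7.779      2.514     0.3882
  Δ         -0.01769  -0.008843   -0.02653   0.008843
  eq      1.5888e-04       7.77      2.487      0.397
  solve Keq expr → x = 0.008843; check Q = 1.3160e+05
Then remove 1.0000e-04 M of L.
Step 3:
                   L          D          G          C
  init    5.8884e-05       7.77      2.487      0.397
  Δ       9.9975e-05 4.9988e-05 1.4996e-04 -4.9988e-05
  eq      1.5886e-04       7.77      2.487      0.397
  solve Keq expr → x = -4.9988e-05; check Q = 1.3160e+05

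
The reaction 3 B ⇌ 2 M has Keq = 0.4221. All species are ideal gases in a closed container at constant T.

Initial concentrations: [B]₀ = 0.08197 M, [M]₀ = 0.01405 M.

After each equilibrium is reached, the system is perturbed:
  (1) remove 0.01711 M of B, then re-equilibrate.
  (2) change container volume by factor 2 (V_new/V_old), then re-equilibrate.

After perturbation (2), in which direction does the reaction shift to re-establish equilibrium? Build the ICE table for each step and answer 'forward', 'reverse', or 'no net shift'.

Direction: reverse

Q₀ = 0.3584 vs Keq = 0.4221 ⇒ Q<K, forward
Step 1:
                   B          M
  init       0.08197    0.01405
  Δ        -0.001267 8.4494e-04
  eq          0.0807    0.01489
  solve Keq expr → x = 4.2247e-04; check Q = 0.4221
Then remove 0.01711 M of B.
Step 2:
                   B          M
  init       0.06359    0.01489
  Δ         0.004881  -0.003254
  eq         0.06847    0.01164
  solve Keq expr → x = -0.001627; check Q = 0.4221
Then change container volume by factor 2 (V_new/V_old).
Step 3:
                   B          M
  init       0.03424   0.005821
  Δ         0.002007  -0.001338
  eq         0.03624   0.004483
  solve Keq expr → x = -6.6886e-04; check Q = 0.4221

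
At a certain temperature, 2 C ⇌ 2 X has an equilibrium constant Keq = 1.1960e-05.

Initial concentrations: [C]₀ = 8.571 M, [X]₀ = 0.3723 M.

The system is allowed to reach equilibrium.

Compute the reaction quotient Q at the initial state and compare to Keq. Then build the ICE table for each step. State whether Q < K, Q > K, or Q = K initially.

Q₀ = 0.001887; Q > K (proceeds reverse)

Q₀ = 0.001887 vs Keq = 1.1960e-05 ⇒ Q>K, reverse
Step 1:
                   C          X
  init         8.571     0.3723
  Δ           0.3415    -0.3415
  eq           8.912    0.03082
  solve Keq expr → x = -0.1707; check Q = 1.1960e-05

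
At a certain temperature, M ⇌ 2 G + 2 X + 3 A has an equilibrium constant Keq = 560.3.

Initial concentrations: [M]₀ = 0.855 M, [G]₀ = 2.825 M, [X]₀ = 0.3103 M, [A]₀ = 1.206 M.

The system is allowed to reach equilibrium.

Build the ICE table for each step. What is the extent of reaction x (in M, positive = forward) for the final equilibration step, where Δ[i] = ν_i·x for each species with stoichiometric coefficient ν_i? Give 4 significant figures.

Q₀ = 1.576 vs Keq = 560.3 ⇒ Q<K, forward
Step 1:
                  M         G         X         A
  Initial     0.855     2.825    0.3103     1.206
  Change    -0.4115     0.823     0.823     1.235
  Equil      0.4435     3.648     1.133     2.441
  solve Keq expr → x = 0.4115; check Q = 560.3

x = 0.4115 M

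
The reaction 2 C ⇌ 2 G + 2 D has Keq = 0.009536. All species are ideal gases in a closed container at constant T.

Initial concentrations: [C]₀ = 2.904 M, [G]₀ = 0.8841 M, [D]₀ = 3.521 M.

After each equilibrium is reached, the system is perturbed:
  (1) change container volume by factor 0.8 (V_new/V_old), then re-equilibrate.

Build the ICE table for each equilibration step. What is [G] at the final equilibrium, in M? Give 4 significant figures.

[G]_eq = 0.1312 M

Q₀ = 1.149 vs Keq = 0.009536 ⇒ Q>K, reverse
Step 1:
                   C          G          D
  init         2.904     0.8841      3.521
  Δ           0.7549    -0.7549    -0.7549
  eq           3.659     0.1292      2.766
  solve Keq expr → x = -0.3775; check Q = 0.009536
Then change container volume by factor 0.8 (V_new/V_old).
Step 2:
                   C          G          D
  init         4.574     0.1615      3.458
  Δ          0.03029   -0.03029   -0.03029
  eq           4.604     0.1312      3.427
  solve Keq expr → x = -0.01514; check Q = 0.009536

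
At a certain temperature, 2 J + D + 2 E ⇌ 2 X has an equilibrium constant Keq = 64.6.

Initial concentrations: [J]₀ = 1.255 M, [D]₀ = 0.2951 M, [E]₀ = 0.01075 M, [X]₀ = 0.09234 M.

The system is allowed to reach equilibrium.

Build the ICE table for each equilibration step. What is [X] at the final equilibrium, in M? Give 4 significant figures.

[X]_eq = 0.08729 M

Q₀ = 158.7 vs Keq = 64.6 ⇒ Q>K, reverse
Step 1:
                    J           D           E           X
  init          1.255      0.2951     0.01075     0.09234
  Δ          0.005049    0.002525    0.005049   -0.005049
  eq             1.26      0.2976      0.0158     0.08729
  solve Keq expr → x = -0.002525; check Q = 64.6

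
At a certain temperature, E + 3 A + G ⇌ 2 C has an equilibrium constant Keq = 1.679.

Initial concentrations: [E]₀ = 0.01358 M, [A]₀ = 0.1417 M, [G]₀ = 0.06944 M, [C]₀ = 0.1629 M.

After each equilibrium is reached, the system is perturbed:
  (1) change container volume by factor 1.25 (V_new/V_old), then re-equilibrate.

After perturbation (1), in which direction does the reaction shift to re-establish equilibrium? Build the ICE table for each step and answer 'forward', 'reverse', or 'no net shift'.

Q₀ = 9891 vs Keq = 1.679 ⇒ Q>K, reverse
Step 1:
                   E          A          G          C
  I          0.01358     0.1417    0.06944     0.1629
  C          0.06762     0.2029    0.06762    -0.1352
  E           0.0812     0.3446     0.1371    0.02765
  solve Keq expr → x = -0.06762; check Q = 1.679
Then change container volume by factor 1.25 (V_new/V_old).
Step 2:
                   E          A          G          C
  I          0.06496     0.2757     0.1097    0.02212
  C         0.002556   0.007667   0.002556  -0.005111
  E          0.06752     0.2833     0.1122    0.01701
  solve Keq expr → x = -0.002556; check Q = 1.679

Direction: reverse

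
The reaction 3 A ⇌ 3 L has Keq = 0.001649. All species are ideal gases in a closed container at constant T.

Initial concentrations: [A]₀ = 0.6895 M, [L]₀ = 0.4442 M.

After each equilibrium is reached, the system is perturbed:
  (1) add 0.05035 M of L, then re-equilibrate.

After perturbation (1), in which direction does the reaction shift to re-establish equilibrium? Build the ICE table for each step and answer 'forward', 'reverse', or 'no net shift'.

Direction: reverse

Q₀ = 0.2674 vs Keq = 0.001649 ⇒ Q>K, reverse
Step 1:
                  A         L
  I          0.6895    0.4442
  C          0.3244   -0.3244
  E           1.014    0.1198
  solve Keq expr → x = -0.1081; check Q = 0.001649
Then add 0.05035 M of L.
Step 2:
                  A         L
  I           1.014    0.1701
  C         0.04503  -0.04503
  E           1.059    0.1251
  solve Keq expr → x = -0.01501; check Q = 0.001649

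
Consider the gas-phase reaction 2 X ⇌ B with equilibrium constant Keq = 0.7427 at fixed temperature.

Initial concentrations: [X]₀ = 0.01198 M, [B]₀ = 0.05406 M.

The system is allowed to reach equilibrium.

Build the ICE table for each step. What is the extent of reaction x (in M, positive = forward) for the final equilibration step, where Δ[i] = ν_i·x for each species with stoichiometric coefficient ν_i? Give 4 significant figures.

x = -0.04602 M

Q₀ = 376.7 vs Keq = 0.7427 ⇒ Q>K, reverse
Step 1:
                  X         B
  init      0.01198   0.05406
  Δ         0.09205  -0.04602
  eq          0.104  0.008037
  solve Keq expr → x = -0.04602; check Q = 0.7427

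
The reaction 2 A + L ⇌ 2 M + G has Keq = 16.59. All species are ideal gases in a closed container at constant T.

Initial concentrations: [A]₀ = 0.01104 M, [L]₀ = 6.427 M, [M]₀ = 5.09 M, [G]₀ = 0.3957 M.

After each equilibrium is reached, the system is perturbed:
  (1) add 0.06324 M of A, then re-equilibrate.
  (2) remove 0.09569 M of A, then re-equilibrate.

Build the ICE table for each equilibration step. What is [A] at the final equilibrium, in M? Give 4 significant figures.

[A]_eq = 0.2387 M

Q₀ = 1.3087e+04 vs Keq = 16.59 ⇒ Q>K, reverse
Step 1:
                   A          L          M          G
  init       0.01104      6.427       5.09     0.3957
  Δ           0.2348     0.1174    -0.2348    -0.1174
  eq          0.2458      6.544      4.855     0.2783
  solve Keq expr → x = -0.1174; check Q = 16.59
Then add 0.06324 M of A.
Step 2:
                   A          L          M          G
  init        0.3091      6.544      4.855     0.2783
  Δ         -0.04945   -0.02472    0.04945    0.02472
  eq          0.2596       6.52      4.905      0.303
  solve Keq expr → x = 0.02472; check Q = 16.59
Then remove 0.09569 M of A.
Step 3:
                   A          L          M          G
  init        0.1639       6.52      4.905      0.303
  Δ          0.07476    0.03738   -0.07476   -0.03738
  eq          0.2387      6.557       4.83     0.2657
  solve Keq expr → x = -0.03738; check Q = 16.59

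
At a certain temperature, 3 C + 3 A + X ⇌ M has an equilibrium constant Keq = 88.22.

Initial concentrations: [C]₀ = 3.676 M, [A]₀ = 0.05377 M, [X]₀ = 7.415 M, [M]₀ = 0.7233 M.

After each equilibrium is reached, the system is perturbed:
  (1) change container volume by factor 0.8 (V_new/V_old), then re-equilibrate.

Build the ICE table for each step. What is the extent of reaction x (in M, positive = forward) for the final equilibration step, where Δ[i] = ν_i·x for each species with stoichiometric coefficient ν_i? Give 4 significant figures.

x = 0.004233 M

Q₀ = 12.63 vs Keq = 88.22 ⇒ Q<K, forward
Step 1:
                   C          A          X          M
  I            3.676    0.05377      7.415     0.7233
  C         -0.02532   -0.02532  -0.008441   0.008441
  E            3.651    0.02845      7.407     0.7317
  solve Keq expr → x = 0.008441; check Q = 88.22
Then change container volume by factor 0.8 (V_new/V_old).
Step 2:
                   C          A          X          M
  I            4.563    0.03556      9.258     0.9147
  C          -0.0127    -0.0127  -0.004233   0.004233
  E            4.551    0.02286      9.254     0.9189
  solve Keq expr → x = 0.004233; check Q = 88.22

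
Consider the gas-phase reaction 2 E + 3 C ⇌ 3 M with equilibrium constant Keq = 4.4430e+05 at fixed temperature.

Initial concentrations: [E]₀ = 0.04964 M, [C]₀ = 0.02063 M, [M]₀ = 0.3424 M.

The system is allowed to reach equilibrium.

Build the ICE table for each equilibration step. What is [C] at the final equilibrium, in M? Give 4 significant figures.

Q₀ = 1.8554e+06 vs Keq = 4.4430e+05 ⇒ Q>K, reverse
Step 1:
                   E          C          M
  I          0.04964    0.02063     0.3424
  C         0.006175   0.009263  -0.009263
  E          0.05582    0.02989     0.3331
  solve Keq expr → x = -0.003088; check Q = 4.4430e+05

[C]_eq = 0.02989 M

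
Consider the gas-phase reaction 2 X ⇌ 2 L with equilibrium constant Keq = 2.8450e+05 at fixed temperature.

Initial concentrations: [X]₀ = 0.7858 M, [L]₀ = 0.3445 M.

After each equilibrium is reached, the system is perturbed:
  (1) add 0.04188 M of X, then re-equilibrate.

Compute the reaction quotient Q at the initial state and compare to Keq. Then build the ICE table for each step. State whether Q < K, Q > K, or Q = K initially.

Q₀ = 0.1922 vs Keq = 2.8450e+05 ⇒ Q<K, forward
Step 1:
                   X          L
  Initial     0.7858     0.3445
  Change     -0.7837     0.7837
  Equil     0.002115      1.128
  solve Keq expr → x = 0.3918; check Q = 2.8450e+05
Then add 0.04188 M of X.
Step 2:
                   X          L
  Initial      0.044      1.128
  Change     -0.0418     0.0418
  Equil     0.002194       1.17
  solve Keq expr → x = 0.0209; check Q = 2.8450e+05

Q₀ = 0.1922; Q < K (proceeds forward)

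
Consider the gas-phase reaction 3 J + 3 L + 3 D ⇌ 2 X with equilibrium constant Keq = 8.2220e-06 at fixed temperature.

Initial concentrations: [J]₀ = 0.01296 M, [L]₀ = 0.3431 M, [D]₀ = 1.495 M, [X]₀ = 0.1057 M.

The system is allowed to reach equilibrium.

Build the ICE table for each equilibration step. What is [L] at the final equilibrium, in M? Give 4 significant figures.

[L]_eq = 0.5014 M

Q₀ = 3.8032e+04 vs Keq = 8.2220e-06 ⇒ Q>K, reverse
Step 1:
                  J         L         D         X
  Initial   0.01296    0.3431     1.495    0.1057
  Change     0.1583    0.1583    0.1583   -0.1055
  Equil      0.1713    0.5014     1.653 1.5342e-04
  solve Keq expr → x = -0.05277; check Q = 8.2220e-06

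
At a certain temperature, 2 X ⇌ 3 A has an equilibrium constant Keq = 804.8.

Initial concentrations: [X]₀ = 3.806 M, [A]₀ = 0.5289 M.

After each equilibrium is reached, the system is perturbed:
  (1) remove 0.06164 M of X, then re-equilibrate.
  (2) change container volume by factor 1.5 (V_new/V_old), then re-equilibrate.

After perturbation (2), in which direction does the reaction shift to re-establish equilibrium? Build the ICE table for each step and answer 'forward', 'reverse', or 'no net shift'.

Q₀ = 0.01021 vs Keq = 804.8 ⇒ Q<K, forward
Step 1:
                  X         A
  Initial     3.806    0.5289
  Change     -3.345     5.018
  Equil      0.4605     5.547
  solve Keq expr → x = 1.673; check Q = 804.8
Then remove 0.06164 M of X.
Step 2:
                  X         A
  Initial    0.3989     5.547
  Change    0.05197  -0.07795
  Equil      0.4509     5.469
  solve Keq expr → x = -0.02598; check Q = 804.8
Then change container volume by factor 1.5 (V_new/V_old).
Step 3:
                  X         A
  Initial    0.3006     3.646
  Change   -0.04787   0.07181
  Equil      0.2527     3.718
  solve Keq expr → x = 0.02394; check Q = 804.8

Direction: forward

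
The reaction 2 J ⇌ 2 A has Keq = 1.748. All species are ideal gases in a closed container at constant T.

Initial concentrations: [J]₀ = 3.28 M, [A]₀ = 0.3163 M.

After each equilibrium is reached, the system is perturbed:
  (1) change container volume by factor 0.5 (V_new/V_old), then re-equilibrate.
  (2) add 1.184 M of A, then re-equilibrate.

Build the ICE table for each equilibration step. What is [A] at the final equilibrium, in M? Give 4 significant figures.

[A]_eq = 4.769 M

Q₀ = 0.009299 vs Keq = 1.748 ⇒ Q<K, forward
Step 1:
                    J           A
  I              3.28      0.3163
  C            -1.731       1.731
  E             1.549       2.048
  solve Keq expr → x = 0.8656; check Q = 1.748
Then change container volume by factor 0.5 (V_new/V_old).
Step 2:
                    J           A
  I             3.097       4.095
  C                 0           0
  E             3.097       4.095
  solve Keq expr → x = 0; check Q = 1.748
Then add 1.184 M of A.
Step 3:
                    J           A
  I             3.097       5.279
  C            0.5099     -0.5099
  E             3.607       4.769
  solve Keq expr → x = -0.2549; check Q = 1.748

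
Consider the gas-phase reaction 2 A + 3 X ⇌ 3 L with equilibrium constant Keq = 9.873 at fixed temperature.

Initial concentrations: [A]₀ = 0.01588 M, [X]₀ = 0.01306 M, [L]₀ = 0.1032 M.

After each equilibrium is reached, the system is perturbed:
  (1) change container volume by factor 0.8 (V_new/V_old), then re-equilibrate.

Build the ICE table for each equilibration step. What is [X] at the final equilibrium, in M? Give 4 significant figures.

Q₀ = 1.9566e+06 vs Keq = 9.873 ⇒ Q>K, reverse
Step 1:
                    A           X           L
  init        0.01588     0.01306      0.1032
  Δ           0.04888     0.07332    -0.07332
  eq          0.06476     0.08638     0.02988
  solve Keq expr → x = -0.02444; check Q = 9.873
Then change container volume by factor 0.8 (V_new/V_old).
Step 2:
                    A           X           L
  init        0.08095       0.108     0.03735
  Δ         -0.002447    -0.00367     0.00367
  eq           0.0785      0.1043     0.04102
  solve Keq expr → x = 0.001223; check Q = 9.873

[X]_eq = 0.1043 M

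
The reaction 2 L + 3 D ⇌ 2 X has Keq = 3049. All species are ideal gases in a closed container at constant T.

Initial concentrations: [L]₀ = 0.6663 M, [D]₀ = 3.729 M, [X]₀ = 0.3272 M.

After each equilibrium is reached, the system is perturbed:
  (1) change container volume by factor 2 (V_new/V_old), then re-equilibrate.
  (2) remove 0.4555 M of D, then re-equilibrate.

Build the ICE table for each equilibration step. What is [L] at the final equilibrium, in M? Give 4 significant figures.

Q₀ = 0.004651 vs Keq = 3049 ⇒ Q<K, forward
Step 1:
                    L           D           X
  I            0.6663       3.729      0.3272
  C           -0.6623     -0.9935      0.6623
  E          0.003961       2.735      0.9895
  solve Keq expr → x = 0.3312; check Q = 3049
Then change container volume by factor 2 (V_new/V_old).
Step 2:
                    L           D           X
  I           0.00198       1.368      0.4948
  C          0.003549    0.005323   -0.003549
  E          0.005529       1.373      0.4912
  solve Keq expr → x = -0.001774; check Q = 3049
Then remove 0.4555 M of D.
Step 3:
                    L           D           X
  I          0.005529      0.9176      0.4912
  C          0.004395    0.006592   -0.004395
  E          0.009924      0.9242      0.4868
  solve Keq expr → x = -0.002197; check Q = 3049

[L]_eq = 0.009924 M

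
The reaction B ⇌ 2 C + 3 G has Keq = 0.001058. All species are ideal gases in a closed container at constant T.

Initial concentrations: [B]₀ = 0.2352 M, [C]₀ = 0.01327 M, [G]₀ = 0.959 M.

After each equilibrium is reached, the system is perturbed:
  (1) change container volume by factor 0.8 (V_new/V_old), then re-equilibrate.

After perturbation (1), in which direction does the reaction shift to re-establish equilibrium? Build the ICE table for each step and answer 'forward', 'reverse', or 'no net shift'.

Q₀ = 6.6033e-04 vs Keq = 0.001058 ⇒ Q<K, forward
Step 1:
                   B          C          G
  Initial     0.2352    0.01327      0.959
  Change   -0.001669   0.003337   0.005006
  Equil       0.2335    0.01661      0.964
  solve Keq expr → x = 0.001669; check Q = 0.001058
Then change container volume by factor 0.8 (V_new/V_old).
Step 2:
                   B          C          G
  Initial     0.2919    0.02076      1.205
  Change    0.003605  -0.007209   -0.01081
  Equil       0.2955    0.01355      1.194
  solve Keq expr → x = -0.003605; check Q = 0.001058

Direction: reverse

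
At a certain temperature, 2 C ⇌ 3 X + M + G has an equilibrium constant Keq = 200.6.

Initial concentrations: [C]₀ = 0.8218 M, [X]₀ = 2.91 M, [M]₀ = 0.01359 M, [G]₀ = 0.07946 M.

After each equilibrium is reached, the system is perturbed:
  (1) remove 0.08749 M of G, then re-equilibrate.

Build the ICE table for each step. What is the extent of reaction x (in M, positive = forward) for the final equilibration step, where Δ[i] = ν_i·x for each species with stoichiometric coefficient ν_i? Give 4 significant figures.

x = 0.008278 M

Q₀ = 0.0394 vs Keq = 200.6 ⇒ Q<K, forward
Step 1:
                   C          X          M          G
  init        0.8218       2.91    0.01359    0.07946
  Δ          -0.6296     0.9444     0.3148     0.3148
  eq          0.1922      3.854     0.3284     0.3942
  solve Keq expr → x = 0.3148; check Q = 200.6
Then remove 0.08749 M of G.
Step 2:
                   C          X          M          G
  init        0.1922      3.854     0.3284     0.3068
  Δ         -0.01656    0.02483   0.008278   0.008278
  eq          0.1757      3.879     0.3367      0.315
  solve Keq expr → x = 0.008278; check Q = 200.6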